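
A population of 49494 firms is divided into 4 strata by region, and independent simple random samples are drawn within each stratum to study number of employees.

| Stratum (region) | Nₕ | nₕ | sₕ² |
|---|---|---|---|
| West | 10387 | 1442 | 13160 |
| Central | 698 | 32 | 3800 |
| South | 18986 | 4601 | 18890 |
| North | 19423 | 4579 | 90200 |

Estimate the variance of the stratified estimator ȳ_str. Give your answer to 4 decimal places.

3.1449

Var(ȳ_str) = Σₕ Wₕ²(1 − fₕ)sₕ²/nₕ with Wₕ = Nₕ/N, N = 49494.
West: Wₕ = 0.20986382; term = 0.20986382²·(1 − 0.13882738)·13160/1442 = 0.34614335.
Central: Wₕ = 0.01410272; term = 0.01410272²·(1 − 0.04584527)·3800/32 = 0.022535031.
South: Wₕ = 0.38360205; term = 0.38360205²·(1 − 0.24233646)·18890/4601 = 0.45773905.
North: Wₕ = 0.39243141; term = 0.39243141²·(1 − 0.23575143)·90200/4579 = 2.3184516.
Sum = 3.144869.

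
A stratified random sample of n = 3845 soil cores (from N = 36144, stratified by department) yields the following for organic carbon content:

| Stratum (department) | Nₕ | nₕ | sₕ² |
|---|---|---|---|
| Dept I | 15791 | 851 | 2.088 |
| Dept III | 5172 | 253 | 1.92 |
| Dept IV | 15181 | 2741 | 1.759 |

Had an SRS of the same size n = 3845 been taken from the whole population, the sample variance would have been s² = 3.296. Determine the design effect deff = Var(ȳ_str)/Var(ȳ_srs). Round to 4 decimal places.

0.8925

Var(ȳ_str) = Σ Wₕ²(1−fₕ)sₕ²/nₕ with Wₕ = Nₕ/36144:
  Dept I: (15791/36144)²·(1−851/15791)·2.088/851 = 4.4308672 × 10^-4
  Dept III: (5172/36144)²·(1−253/5172)·1.92/253 = 1.4778951 × 10^-4
  Dept IV: (15181/36144)²·(1−2741/15181)·1.759/2741 = 9.2769483 × 10^-5
  → Var(ȳ_str) = 6.8364571 × 10^-4.
Var(ȳ_srs) = (1 − 3845/36144)·3.296/3845 = 7.6602637 × 10^-4.
deff = (6.8364571 × 10^-4) / (7.6602637 × 10^-4) = 0.8925.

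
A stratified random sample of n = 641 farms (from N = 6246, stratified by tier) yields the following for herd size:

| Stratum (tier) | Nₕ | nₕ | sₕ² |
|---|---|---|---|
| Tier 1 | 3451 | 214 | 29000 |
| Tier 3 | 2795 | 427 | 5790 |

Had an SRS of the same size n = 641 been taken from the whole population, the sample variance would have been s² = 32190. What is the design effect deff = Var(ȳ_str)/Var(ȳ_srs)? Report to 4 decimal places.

Var(ȳ_str) = Σ Wₕ²(1−fₕ)sₕ²/nₕ with Wₕ = Nₕ/6246:
  Tier 1: (3451/6246)²·(1−214/3451)·29000/214 = 38.803234
  Tier 3: (2795/6246)²·(1−427/2795)·5790/427 = 2.3004364
  → Var(ȳ_str) = 41.10367.
Var(ȳ_srs) = (1 − 641/6246)·32190/641 = 45.06471.
deff = 41.10367 / 45.06471 = 0.9121.

0.9121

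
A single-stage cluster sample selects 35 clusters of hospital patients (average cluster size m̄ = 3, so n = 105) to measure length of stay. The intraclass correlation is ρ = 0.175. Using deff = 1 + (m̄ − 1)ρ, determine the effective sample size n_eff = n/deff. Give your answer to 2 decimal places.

77.78

deff = 1 + (3 − 1)·0.175 = 1 + 0.35 = 1.35.
n_eff = 105 / 1.35 = 77.78.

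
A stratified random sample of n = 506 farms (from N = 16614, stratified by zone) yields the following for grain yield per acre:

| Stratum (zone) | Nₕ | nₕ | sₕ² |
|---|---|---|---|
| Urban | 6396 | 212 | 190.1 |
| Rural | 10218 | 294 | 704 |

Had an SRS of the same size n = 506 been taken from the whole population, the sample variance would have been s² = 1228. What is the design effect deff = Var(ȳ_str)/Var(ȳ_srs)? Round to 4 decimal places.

Var(ȳ_str) = Σ Wₕ²(1−fₕ)sₕ²/nₕ with Wₕ = Nₕ/16614:
  Urban: (6396/16614)²·(1−212/6396)·190.1/212 = 0.12849191
  Rural: (10218/16614)²·(1−294/10218)·704/294 = 0.87968983
  → Var(ȳ_str) = 1.0081817.
Var(ȳ_srs) = (1 − 506/16614)·1228/506 = 2.3529639.
deff = 1.0081817 / 2.3529639 = 0.4285.

0.4285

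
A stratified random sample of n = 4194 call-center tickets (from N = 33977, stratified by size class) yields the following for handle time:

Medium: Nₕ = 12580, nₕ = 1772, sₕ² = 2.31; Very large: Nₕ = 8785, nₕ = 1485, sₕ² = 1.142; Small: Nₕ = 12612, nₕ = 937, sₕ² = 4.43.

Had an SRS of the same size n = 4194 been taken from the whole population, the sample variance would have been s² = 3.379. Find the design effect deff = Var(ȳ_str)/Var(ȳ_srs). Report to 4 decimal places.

Var(ȳ_str) = Σ Wₕ²(1−fₕ)sₕ²/nₕ with Wₕ = Nₕ/33977:
  Medium: (12580/33977)²·(1−1772/12580)·2.31/1772 = 1.5353386 × 10^-4
  Very large: (8785/33977)²·(1−1485/8785)·1.142/1485 = 4.2720292 × 10^-5
  Small: (12612/33977)²·(1−937/12612)·4.43/937 = 6.0302446 × 10^-4
  → Var(ȳ_str) = 7.9927861 × 10^-4.
Var(ȳ_srs) = (1 − 4194/33977)·3.379/4194 = 7.0622515 × 10^-4.
deff = (7.9927861 × 10^-4) / (7.0622515 × 10^-4) = 1.1318.

1.1318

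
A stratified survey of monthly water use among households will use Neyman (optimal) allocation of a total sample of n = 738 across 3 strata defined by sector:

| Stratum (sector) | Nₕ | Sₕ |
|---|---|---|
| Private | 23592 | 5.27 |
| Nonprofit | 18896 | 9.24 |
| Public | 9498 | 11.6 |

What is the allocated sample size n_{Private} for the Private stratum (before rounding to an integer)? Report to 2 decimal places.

Neyman allocation: nₕ = n·NₕSₕ / Σⱼ NⱼSⱼ.
Σ NⱼSⱼ = 23592·5.27 + 18896·9.24 + 9498·11.6 = 409105.68.
n_{Private} = 738·23592·5.27 / 409105.68 = 224.28.

224.28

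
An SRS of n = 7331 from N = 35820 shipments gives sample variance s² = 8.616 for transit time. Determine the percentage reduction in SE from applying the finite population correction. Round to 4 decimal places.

f = n/N = 7331/35820 = 0.20466220.
SE_no-fpc = √(s²/n) = 0.034282401; SE_fpc = √((1−f)s²/n) = 0.030573633.
Ratio = √(1−f) = 0.89181713. Reduction = 100·(1 − 0.89181713) = 10.8183%.

10.8183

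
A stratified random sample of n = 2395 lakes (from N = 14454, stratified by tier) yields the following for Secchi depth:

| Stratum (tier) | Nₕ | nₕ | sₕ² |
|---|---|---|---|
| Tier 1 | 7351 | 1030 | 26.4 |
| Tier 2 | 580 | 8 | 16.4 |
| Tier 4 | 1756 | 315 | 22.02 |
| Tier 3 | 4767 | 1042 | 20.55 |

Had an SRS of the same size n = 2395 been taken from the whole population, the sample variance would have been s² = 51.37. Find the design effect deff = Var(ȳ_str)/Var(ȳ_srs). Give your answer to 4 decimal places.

0.6415

Var(ȳ_str) = Σ Wₕ²(1−fₕ)sₕ²/nₕ with Wₕ = Nₕ/14454:
  Tier 1: (7351/14454)²·(1−1030/7351)·26.4/1030 = 0.0057006295
  Tier 2: (580/14454)²·(1−8/580)·16.4/8 = 0.0032553807
  Tier 4: (1756/14454)²·(1−315/1756)·22.02/315 = 8.4667971 × 10^-4
  Tier 3: (4767/14454)²·(1−1042/4767)·20.55/1042 = 0.0016762525
  → Var(ȳ_str) = 0.011478942.
Var(ȳ_srs) = (1 − 2395/14454)·51.37/2395 = 0.017894818.
deff = 0.011478942 / 0.017894818 = 0.6415.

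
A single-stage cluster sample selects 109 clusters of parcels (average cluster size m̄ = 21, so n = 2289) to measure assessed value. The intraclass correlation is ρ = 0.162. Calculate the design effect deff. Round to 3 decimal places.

4.240

deff = 1 + (21 − 1)·0.162 = 1 + 3.24 = 4.24.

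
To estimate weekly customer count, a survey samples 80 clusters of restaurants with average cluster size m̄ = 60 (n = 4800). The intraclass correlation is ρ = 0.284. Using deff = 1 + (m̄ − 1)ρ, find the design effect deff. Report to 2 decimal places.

17.76

deff = 1 + (60 − 1)·0.284 = 1 + 16.756 = 17.756.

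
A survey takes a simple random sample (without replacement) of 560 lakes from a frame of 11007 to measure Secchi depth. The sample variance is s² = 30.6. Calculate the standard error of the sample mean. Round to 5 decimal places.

0.22773

Under SRS without replacement, Var(ȳ) = (1 − f)·s²/n with f = n/N = 560/11007 = 0.05087671.
Var(ȳ) = (1 − 0.05087671)·30.6/560 = 0.94912329·0.054642857 = 0.051862808.
SE(ȳ) = √(0.051862808) = 0.22773.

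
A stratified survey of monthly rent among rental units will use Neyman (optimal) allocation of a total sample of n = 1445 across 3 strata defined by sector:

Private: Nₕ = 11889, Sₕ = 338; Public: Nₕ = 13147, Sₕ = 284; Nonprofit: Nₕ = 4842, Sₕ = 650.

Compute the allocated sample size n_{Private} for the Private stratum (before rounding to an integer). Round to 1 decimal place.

532.7

Neyman allocation: nₕ = n·NₕSₕ / Σⱼ NⱼSⱼ.
Σ NⱼSⱼ = 11889·338 + 13147·284 + 4842·650 = 1.089953 × 10^7.
n_{Private} = 1445·11889·338 / (1.089953 × 10^7) = 532.7.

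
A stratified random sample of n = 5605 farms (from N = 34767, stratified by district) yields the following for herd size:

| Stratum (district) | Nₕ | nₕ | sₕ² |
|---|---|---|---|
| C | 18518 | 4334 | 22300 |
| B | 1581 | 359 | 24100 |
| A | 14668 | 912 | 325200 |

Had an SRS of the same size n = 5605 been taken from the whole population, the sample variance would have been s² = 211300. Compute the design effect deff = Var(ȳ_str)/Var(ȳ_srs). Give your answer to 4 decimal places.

Var(ȳ_str) = Σ Wₕ²(1−fₕ)sₕ²/nₕ with Wₕ = Nₕ/34767:
  C: (18518/34767)²·(1−4334/18518)·22300/4334 = 1.1180837
  B: (1581/34767)²·(1−359/1581)·24100/359 = 0.1072979
  A: (14668/34767)²·(1−912/14668)·325200/912 = 59.522934
  → Var(ȳ_str) = 60.748316.
Var(ȳ_srs) = (1 − 5605/34767)·211300/5605 = 31.620881.
deff = 60.748316 / 31.620881 = 1.9211.

1.9211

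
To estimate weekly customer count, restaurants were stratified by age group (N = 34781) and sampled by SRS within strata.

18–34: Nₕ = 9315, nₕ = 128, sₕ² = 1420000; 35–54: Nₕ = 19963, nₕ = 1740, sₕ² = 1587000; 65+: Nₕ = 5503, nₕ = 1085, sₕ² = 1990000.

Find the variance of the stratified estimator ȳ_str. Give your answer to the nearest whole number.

Var(ȳ_str) = Σₕ Wₕ²(1 − fₕ)sₕ²/nₕ with Wₕ = Nₕ/N, N = 34781.
18–34: Wₕ = 0.26781864; term = 0.26781864²·(1 − 0.01374128)·1420000/128 = 784.78523.
35–54: Wₕ = 0.57396280; term = 0.57396280²·(1 − 0.08716125)·1587000/1740 = 274.2769.
65+: Wₕ = 0.15821857; term = 0.15821857²·(1 − 0.19716518)·1990000/1085 = 36.860773.
Sum = 1095.9229.

1096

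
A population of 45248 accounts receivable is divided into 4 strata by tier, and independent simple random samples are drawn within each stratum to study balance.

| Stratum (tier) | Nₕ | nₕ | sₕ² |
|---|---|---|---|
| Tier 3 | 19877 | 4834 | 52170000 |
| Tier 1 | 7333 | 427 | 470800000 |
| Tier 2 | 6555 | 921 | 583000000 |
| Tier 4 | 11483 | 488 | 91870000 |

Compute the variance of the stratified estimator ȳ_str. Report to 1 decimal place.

51875.8

Var(ȳ_str) = Σₕ Wₕ²(1 − fₕ)sₕ²/nₕ with Wₕ = Nₕ/N, N = 45248.
Tier 3: Wₕ = 0.43929013; term = 0.43929013²·(1 − 0.24319565)·52170000/4834 = 1576.1615.
Tier 1: Wₕ = 0.16206241; term = 0.16206241²·(1 − 0.05822992)·470800000/427 = 27272.067.
Tier 2: Wₕ = 0.14486828; term = 0.14486828²·(1 − 0.14050343)·583000000/921 = 11418.254.
Tier 4: Wₕ = 0.25377917; term = 0.25377917²·(1 − 0.04249761)·91870000/488 = 11609.292.
Sum = 51875.775.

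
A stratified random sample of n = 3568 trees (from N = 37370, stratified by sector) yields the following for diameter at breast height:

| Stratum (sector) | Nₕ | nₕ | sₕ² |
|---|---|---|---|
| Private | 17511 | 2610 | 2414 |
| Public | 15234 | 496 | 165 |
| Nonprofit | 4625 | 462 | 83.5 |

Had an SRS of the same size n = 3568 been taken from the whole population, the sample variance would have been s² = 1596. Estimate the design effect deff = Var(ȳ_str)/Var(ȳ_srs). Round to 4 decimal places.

Var(ȳ_str) = Σ Wₕ²(1−fₕ)sₕ²/nₕ with Wₕ = Nₕ/37370:
  Private: (17511/37370)²·(1−2610/17511)·2414/2610 = 0.17281321
  Public: (15234/37370)²·(1−496/15234)·165/496 = 0.053482115
  Nonprofit: (4625/37370)²·(1−462/4625)·83.5/462 = 0.0024918188
  → Var(ȳ_str) = 0.22878714.
Var(ȳ_srs) = (1 − 3568/37370)·1596/3568 = 0.40460136.
deff = 0.22878714 / 0.40460136 = 0.5655.

0.5655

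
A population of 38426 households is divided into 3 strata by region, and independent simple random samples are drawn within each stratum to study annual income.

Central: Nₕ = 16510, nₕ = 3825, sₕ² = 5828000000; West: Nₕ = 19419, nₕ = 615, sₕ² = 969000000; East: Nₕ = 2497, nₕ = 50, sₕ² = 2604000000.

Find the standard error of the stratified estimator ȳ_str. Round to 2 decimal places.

Var(ȳ_str) = Σₕ Wₕ²(1 − fₕ)sₕ²/nₕ with Wₕ = Nₕ/N, N = 38426.
Central: Wₕ = 0.42965700; term = 0.42965700²·(1 − 0.23167777)·5828000000/3825 = 216110.21.
West: Wₕ = 0.50536095; term = 0.50536095²·(1 − 0.03167001)·969000000/615 = 389650.65.
East: Wₕ = 0.06498204; term = 0.06498204²·(1 − 0.02002403)·2604000000/50 = 215512.83.
Sum = 821273.69.
SE = √(821273.69) = 906.24.

906.24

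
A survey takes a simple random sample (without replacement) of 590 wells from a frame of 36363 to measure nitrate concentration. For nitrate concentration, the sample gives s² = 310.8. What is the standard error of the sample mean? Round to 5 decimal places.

Under SRS without replacement, Var(ȳ) = (1 − f)·s²/n with f = n/N = 590/36363 = 0.01622528.
Var(ȳ) = (1 − 0.01622528)·310.8/590 = 0.98377472·0.52677966 = 0.51823251.
SE(ȳ) = √(0.51823251) = 0.71988.

0.71988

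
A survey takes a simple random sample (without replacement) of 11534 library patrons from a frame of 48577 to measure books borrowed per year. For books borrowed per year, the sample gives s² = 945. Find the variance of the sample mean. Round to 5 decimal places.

Under SRS without replacement, Var(ȳ) = (1 − f)·s²/n with f = n/N = 11534/48577 = 0.23743747.
Var(ȳ) = (1 − 0.23743747)·945/11534 = 0.76256253·0.08193168 = 0.062478029.

0.06248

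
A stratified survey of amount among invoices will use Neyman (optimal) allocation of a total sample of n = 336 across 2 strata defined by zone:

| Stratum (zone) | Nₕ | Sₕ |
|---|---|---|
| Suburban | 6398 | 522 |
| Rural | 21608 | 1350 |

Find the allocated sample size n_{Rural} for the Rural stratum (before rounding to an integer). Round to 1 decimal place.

301.5

Neyman allocation: nₕ = n·NₕSₕ / Σⱼ NⱼSⱼ.
Σ NⱼSⱼ = 6398·522 + 21608·1350 = 3.2510556 × 10^7.
n_{Rural} = 336·21608·1350 / (3.2510556 × 10^7) = 301.5.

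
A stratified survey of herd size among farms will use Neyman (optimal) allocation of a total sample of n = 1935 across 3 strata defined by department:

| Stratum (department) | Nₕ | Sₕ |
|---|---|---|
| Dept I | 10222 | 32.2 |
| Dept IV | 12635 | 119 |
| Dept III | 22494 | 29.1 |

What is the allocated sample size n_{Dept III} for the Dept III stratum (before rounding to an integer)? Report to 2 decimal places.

Neyman allocation: nₕ = n·NₕSₕ / Σⱼ NⱼSⱼ.
Σ NⱼSⱼ = 10222·32.2 + 12635·119 + 22494·29.1 = 2.4872888 × 10^6.
n_{Dept III} = 1935·22494·29.1 / (2.4872888 × 10^6) = 509.23.

509.23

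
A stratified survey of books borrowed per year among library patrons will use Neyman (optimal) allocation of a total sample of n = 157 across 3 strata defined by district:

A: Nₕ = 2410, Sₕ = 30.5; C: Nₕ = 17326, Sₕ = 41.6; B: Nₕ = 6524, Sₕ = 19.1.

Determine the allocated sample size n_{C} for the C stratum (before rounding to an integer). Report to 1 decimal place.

Neyman allocation: nₕ = n·NₕSₕ / Σⱼ NⱼSⱼ.
Σ NⱼSⱼ = 2410·30.5 + 17326·41.6 + 6524·19.1 = 918875.
n_{C} = 157·17326·41.6 / 918875 = 123.2.

123.2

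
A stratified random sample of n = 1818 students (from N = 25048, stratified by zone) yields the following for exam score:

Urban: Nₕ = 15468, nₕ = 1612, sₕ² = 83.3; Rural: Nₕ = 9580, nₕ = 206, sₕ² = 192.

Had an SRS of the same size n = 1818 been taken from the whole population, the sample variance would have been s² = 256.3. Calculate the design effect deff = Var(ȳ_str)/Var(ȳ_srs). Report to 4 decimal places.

1.1554

Var(ȳ_str) = Σ Wₕ²(1−fₕ)sₕ²/nₕ with Wₕ = Nₕ/25048:
  Urban: (15468/25048)²·(1−1612/15468)·83.3/1612 = 0.017652487
  Rural: (9580/25048)²·(1−206/9580)·192/206 = 0.13340692
  → Var(ȳ_str) = 0.15105941.
Var(ȳ_srs) = (1 − 1818/25048)·256.3/1818 = 0.13074674.
deff = 0.15105941 / 0.13074674 = 1.1554.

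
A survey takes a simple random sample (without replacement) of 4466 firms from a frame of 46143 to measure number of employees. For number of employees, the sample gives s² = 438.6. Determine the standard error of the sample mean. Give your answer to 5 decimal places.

0.29783

Under SRS without replacement, Var(ȳ) = (1 − f)·s²/n with f = n/N = 4466/46143 = 0.09678608.
Var(ȳ) = (1 − 0.09678608)·438.6/4466 = 0.90321392·0.098208688 = 0.088703454.
SE(ȳ) = √(0.088703454) = 0.29783.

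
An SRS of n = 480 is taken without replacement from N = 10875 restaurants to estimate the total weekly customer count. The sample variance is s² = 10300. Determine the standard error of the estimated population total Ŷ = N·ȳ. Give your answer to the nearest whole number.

Var(Ŷ) = N²·Var(ȳ) = N²·(1 − n/N)·s²/n.
f = 480/10875 = 0.04413793; Var(ȳ) = 0.95586207·10300/480 = 20.511207.
Var(Ŷ) = 10875² · 20.511207 = 2.4257707 × 10^9.
SE(Ŷ) = √(2.4257707 × 10^9) = 49252.

49252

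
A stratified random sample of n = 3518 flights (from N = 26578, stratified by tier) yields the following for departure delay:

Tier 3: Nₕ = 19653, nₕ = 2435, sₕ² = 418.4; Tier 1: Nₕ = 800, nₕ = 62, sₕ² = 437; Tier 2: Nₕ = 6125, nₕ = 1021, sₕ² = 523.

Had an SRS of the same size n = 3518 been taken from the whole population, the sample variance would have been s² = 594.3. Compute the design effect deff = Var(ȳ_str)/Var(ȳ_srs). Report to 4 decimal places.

0.7564

Var(ȳ_str) = Σ Wₕ²(1−fₕ)sₕ²/nₕ with Wₕ = Nₕ/26578:
  Tier 3: (19653/26578)²·(1−2435/19653)·418.4/2435 = 0.08231134
  Tier 1: (800/26578)²·(1−62/800)·437/62 = 0.0058910336
  Tier 2: (6125/26578)²·(1−1021/6125)·523/1021 = 0.022669822
  → Var(ȳ_str) = 0.1108722.
Var(ȳ_srs) = (1 − 3518/26578)·594.3/3518 = 0.14657061.
deff = 0.1108722 / 0.14657061 = 0.7564.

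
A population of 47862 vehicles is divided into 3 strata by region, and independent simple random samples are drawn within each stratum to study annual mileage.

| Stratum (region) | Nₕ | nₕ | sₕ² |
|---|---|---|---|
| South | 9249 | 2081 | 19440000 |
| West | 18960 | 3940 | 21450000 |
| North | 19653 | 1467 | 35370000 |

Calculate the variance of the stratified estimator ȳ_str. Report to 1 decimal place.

Var(ȳ_str) = Σₕ Wₕ²(1 − fₕ)sₕ²/nₕ with Wₕ = Nₕ/N, N = 47862.
South: Wₕ = 0.19324307; term = 0.19324307²·(1 − 0.22499730)·19440000/2081 = 270.35554.
West: Wₕ = 0.39613890; term = 0.39613890²·(1 − 0.20780591)·21450000/3940 = 676.7958.
North: Wₕ = 0.41061803; term = 0.41061803²·(1 − 0.07464509)·35370000/1467 = 3761.7446.
Sum = 4708.8959.

4708.9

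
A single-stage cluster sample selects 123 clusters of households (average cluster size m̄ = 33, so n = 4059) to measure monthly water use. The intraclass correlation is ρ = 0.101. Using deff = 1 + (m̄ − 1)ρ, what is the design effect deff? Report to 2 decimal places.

deff = 1 + (33 − 1)·0.101 = 1 + 3.232 = 4.232.

4.23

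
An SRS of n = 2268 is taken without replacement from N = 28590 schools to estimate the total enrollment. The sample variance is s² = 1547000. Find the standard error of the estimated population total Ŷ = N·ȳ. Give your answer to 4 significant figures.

Var(Ŷ) = N²·Var(ȳ) = N²·(1 − n/N)·s²/n.
f = 2268/28590 = 0.07932844; Var(ȳ) = 0.92067156·1547000/2268 = 627.98894.
Var(Ŷ) = 28590² · 627.98894 = 5.1331069 × 10^11.
SE(Ŷ) = √(5.1331069 × 10^11) = 716500.

716500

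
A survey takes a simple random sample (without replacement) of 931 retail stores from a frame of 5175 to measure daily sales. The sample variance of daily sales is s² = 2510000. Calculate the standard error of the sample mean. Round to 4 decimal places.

Under SRS without replacement, Var(ȳ) = (1 − f)·s²/n with f = n/N = 931/5175 = 0.17990338.
Var(ȳ) = (1 − 0.17990338)·2510000/931 = 0.82009662·2696.0258 = 2211.0016.
SE(ȳ) = √(2211.0016) = 47.0213.

47.0213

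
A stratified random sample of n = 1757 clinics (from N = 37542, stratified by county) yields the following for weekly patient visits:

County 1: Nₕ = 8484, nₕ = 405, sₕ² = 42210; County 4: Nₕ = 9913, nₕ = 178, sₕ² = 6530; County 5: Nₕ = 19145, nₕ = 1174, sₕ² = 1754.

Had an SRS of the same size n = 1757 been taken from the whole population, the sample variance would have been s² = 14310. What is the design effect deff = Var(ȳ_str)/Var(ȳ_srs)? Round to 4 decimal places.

1.0234

Var(ȳ_str) = Σ Wₕ²(1−fₕ)sₕ²/nₕ with Wₕ = Nₕ/37542:
  County 1: (8484/37542)²·(1−405/8484)·42210/405 = 5.0685506
  County 4: (9913/37542)²·(1−178/9913)·6530/178 = 2.5118831
  County 5: (19145/37542)²·(1−1174/19145)·1754/1174 = 0.36471556
  → Var(ȳ_str) = 7.9451493.
Var(ȳ_srs) = (1 − 1757/37542)·14310/1757 = 7.7633915.
deff = 7.9451493 / 7.7633915 = 1.0234.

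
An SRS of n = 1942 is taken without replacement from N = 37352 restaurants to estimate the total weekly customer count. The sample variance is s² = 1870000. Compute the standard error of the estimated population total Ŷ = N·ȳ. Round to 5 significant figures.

1.1285 × 10^6

Var(Ŷ) = N²·Var(ȳ) = N²·(1 − n/N)·s²/n.
f = 1942/37352 = 0.05199186; Var(ȳ) = 0.94800814·1870000/1942 = 912.86057.
Var(Ŷ) = 37352² · 912.86057 = 1.2735974 × 10^12.
SE(Ŷ) = √(1.2735974 × 10^12) = 1.1285 × 10^6.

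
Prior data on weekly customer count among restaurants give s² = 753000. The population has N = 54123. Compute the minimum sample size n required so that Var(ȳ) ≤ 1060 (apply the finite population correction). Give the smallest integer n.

702

Without fpc, n₀ = s²/D = 753000/1060 = 710.3774.
With fpc, (1 − n/N)·s²/n ≤ D requires n ≥ n₀/(1 + n₀/N) = 710.3774/(1 + 710.3774/54123) = 701.1743.
Rounding up, n = 702.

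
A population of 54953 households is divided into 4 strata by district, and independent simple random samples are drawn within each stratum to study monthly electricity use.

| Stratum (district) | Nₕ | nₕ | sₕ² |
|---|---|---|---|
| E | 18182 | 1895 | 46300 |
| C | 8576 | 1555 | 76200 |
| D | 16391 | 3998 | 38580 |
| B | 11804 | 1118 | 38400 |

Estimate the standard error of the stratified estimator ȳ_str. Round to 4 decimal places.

2.3360

Var(ȳ_str) = Σₕ Wₕ²(1 − fₕ)sₕ²/nₕ with Wₕ = Nₕ/N, N = 54953.
E: Wₕ = 0.33086456; term = 0.33086456²·(1 − 0.10422396)·46300/1895 = 2.3959167.
C: Wₕ = 0.15606063; term = 0.15606063²·(1 − 0.18131996)·76200/1555 = 0.97706962.
D: Wₕ = 0.29827307; term = 0.29827307²·(1 − 0.24391434)·38580/3998 = 0.64911033.
B: Wₕ = 0.21480174; term = 0.21480174²·(1 − 0.09471366)·38400/1118 = 1.4346666.
Sum = 5.4567633.
SE = √(5.4567633) = 2.3360.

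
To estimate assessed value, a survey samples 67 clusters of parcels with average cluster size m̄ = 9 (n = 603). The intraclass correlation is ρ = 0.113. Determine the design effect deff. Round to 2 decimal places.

1.90

deff = 1 + (9 − 1)·0.113 = 1 + 0.904 = 1.904.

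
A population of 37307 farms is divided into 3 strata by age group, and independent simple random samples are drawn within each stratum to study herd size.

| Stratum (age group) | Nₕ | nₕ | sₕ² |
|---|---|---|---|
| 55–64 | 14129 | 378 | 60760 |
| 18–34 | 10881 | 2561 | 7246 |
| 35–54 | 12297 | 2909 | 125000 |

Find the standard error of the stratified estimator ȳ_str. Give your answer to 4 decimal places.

5.1173

Var(ȳ_str) = Σₕ Wₕ²(1 − fₕ)sₕ²/nₕ with Wₕ = Nₕ/N, N = 37307.
55–64: Wₕ = 0.37872249; term = 0.37872249²·(1 − 0.02675349)·60760/378 = 22.438355.
18–34: Wₕ = 0.29166108; term = 0.29166108²·(1 − 0.23536440)·7246/2561 = 0.18403492.
35–54: Wₕ = 0.32961643; term = 0.32961643²·(1 − 0.23656176)·125000/2909 = 3.5641657.
Sum = 26.186556.
SE = √(26.186556) = 5.1173.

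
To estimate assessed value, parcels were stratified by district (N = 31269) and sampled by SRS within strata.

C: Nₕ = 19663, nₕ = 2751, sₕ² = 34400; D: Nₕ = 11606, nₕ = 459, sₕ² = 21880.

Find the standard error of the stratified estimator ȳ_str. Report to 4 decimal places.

3.2497

Var(ȳ_str) = Σₕ Wₕ²(1 − fₕ)sₕ²/nₕ with Wₕ = Nₕ/N, N = 31269.
C: Wₕ = 0.62883367; term = 0.62883367²·(1 − 0.13990744)·34400/2751 = 4.2528946.
D: Wₕ = 0.37116633; term = 0.37116633²·(1 − 0.03954851)·21880/459 = 6.3073541.
Sum = 10.560249.
SE = √(10.560249) = 3.2497.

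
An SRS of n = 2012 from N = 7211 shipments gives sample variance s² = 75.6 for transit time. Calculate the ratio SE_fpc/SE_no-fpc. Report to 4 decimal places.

f = n/N = 2012/7211 = 0.27901817.
SE_no-fpc = √(s²/n) = 0.19384157; SE_fpc = √((1−f)s²/n) = 0.16459213.
Ratio = √(1−f) = 0.84910649.

0.8491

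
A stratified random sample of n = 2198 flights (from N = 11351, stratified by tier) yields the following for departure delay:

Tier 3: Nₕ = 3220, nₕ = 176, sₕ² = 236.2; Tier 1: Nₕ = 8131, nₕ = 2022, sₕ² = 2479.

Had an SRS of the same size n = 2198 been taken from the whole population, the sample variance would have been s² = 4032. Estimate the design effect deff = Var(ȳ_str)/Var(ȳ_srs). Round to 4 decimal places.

0.3886

Var(ȳ_str) = Σ Wₕ²(1−fₕ)sₕ²/nₕ with Wₕ = Nₕ/11351:
  Tier 3: (3220/11351)²·(1−176/3220)·236.2/176 = 0.10209383
  Tier 1: (8131/11351)²·(1−2022/8131)·2479/2022 = 0.47265169
  → Var(ȳ_str) = 0.57474552.
Var(ȳ_srs) = (1 − 2198/11351)·4032/2198 = 1.4791839.
deff = 0.57474552 / 1.4791839 = 0.3886.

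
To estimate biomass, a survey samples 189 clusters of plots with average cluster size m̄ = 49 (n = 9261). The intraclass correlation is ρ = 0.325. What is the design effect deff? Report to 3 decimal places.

16.600

deff = 1 + (49 − 1)·0.325 = 1 + 15.6 = 16.6.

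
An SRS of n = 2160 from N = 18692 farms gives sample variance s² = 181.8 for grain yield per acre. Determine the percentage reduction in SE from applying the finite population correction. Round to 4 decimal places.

f = n/N = 2160/18692 = 0.11555746.
SE_no-fpc = √(s²/n) = 0.29011492; SE_fpc = √((1−f)s²/n) = 0.27283801.
Ratio = √(1−f) = 0.94044805. Reduction = 100·(1 − 0.94044805) = 5.9552%.

5.9552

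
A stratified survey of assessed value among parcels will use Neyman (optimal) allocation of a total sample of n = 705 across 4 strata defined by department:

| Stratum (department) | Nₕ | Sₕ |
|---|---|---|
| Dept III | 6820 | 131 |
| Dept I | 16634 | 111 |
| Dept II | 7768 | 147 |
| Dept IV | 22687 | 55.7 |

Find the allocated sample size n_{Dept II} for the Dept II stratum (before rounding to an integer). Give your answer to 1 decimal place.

Neyman allocation: nₕ = n·NₕSₕ / Σⱼ NⱼSⱼ.
Σ NⱼSⱼ = 6820·131 + 16634·111 + 7768·147 + 22687·55.7 = 5.1453559 × 10^6.
n_{Dept II} = 705·7768·147 / (5.1453559 × 10^6) = 156.5.

156.5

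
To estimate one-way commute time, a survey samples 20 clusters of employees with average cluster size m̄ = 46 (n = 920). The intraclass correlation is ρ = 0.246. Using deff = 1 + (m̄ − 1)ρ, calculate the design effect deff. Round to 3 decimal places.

deff = 1 + (46 − 1)·0.246 = 1 + 11.07 = 12.07.

12.070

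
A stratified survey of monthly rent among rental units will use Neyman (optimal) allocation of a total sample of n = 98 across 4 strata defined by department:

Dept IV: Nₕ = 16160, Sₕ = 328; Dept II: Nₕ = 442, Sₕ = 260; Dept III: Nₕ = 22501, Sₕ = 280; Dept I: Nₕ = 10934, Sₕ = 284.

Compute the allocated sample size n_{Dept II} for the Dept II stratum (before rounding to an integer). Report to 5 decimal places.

0.75988

Neyman allocation: nₕ = n·NₕSₕ / Σⱼ NⱼSⱼ.
Σ NⱼSⱼ = 16160·328 + 442·260 + 22501·280 + 10934·284 = 1.4820936 × 10^7.
n_{Dept II} = 98·442·260 / (1.4820936 × 10^7) = 0.75988.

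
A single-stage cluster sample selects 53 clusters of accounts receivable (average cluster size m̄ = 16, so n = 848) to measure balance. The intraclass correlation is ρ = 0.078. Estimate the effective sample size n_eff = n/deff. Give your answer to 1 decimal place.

deff = 1 + (16 − 1)·0.078 = 1 + 1.17 = 2.17.
n_eff = 848 / 2.17 = 390.8.

390.8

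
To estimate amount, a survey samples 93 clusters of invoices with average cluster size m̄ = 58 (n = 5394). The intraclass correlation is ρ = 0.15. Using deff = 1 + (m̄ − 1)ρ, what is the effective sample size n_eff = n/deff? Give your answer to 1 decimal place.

deff = 1 + (58 − 1)·0.15 = 1 + 8.55 = 9.55.
n_eff = 5394 / 9.55 = 564.8.

564.8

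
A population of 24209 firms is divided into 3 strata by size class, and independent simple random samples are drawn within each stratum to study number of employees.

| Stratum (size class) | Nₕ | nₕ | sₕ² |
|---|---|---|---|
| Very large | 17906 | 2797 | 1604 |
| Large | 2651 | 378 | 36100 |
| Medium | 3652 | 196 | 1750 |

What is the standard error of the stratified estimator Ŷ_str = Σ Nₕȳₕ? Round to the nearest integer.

29040

Var(Ŷ_str) = Σₕ Nₕ²(1 − fₕ)sₕ²/nₕ.
Very large: 17906²·(1 − 2797/17906)·1604/2797 = 1.5514801 × 10^8.
Large: 2651²·(1 − 378/2651)·36100/378 = 5.7547249 × 10^8.
Medium: 3652²·(1 − 196/3652)·1750/196 = 1.1269029 × 10^8.
Sum = 8.4331079 × 10^8.
SE = √(8.4331079 × 10^8) = 29040.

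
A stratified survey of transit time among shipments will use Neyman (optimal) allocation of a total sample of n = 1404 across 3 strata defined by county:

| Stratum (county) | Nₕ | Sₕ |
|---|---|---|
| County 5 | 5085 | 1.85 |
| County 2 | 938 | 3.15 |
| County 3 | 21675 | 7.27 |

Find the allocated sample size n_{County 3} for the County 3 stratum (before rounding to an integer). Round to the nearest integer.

1302

Neyman allocation: nₕ = n·NₕSₕ / Σⱼ NⱼSⱼ.
Σ NⱼSⱼ = 5085·1.85 + 938·3.15 + 21675·7.27 = 169939.2.
n_{County 3} = 1404·21675·7.27 / 169939.2 = 1302.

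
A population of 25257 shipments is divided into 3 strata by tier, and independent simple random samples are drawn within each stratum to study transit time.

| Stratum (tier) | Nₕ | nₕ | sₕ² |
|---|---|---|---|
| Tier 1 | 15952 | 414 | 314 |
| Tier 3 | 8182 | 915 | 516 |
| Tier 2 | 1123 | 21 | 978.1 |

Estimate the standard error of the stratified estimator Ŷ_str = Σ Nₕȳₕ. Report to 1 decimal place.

Var(Ŷ_str) = Σₕ Nₕ²(1 − fₕ)sₕ²/nₕ.
Tier 1: 15952²·(1 − 414/15952)·314/414 = 1.8799209 × 10^8.
Tier 3: 8182²·(1 − 915/8182)·516/915 = 3.3530748 × 10^7.
Tier 2: 1123²·(1 − 21/1123)·978.1/21 = 5.7640178 × 10^7.
Sum = 2.7916302 × 10^8.
SE = √(2.7916302 × 10^8) = 16708.2.

16708.2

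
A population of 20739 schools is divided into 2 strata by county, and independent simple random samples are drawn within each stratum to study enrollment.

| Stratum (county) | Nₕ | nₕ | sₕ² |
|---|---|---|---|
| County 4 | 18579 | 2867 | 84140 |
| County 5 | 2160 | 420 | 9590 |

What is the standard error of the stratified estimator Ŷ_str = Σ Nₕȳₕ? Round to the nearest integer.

Var(Ŷ_str) = Σₕ Nₕ²(1 − fₕ)sₕ²/nₕ.
County 4: 18579²·(1 − 2867/18579)·84140/2867 = 8.5669971 × 10^9.
County 5: 2160²·(1 − 420/2160)·9590/420 = 8.58168 × 10^7.
Sum = 8.6528139 × 10^9.
SE = √(8.6528139 × 10^9) = 93021.

93021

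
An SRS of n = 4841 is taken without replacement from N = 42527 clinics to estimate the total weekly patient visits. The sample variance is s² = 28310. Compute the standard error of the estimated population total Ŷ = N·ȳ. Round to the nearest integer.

Var(Ŷ) = N²·Var(ȳ) = N²·(1 − n/N)·s²/n.
f = 4841/42527 = 0.11383356; Var(ȳ) = 0.88616644·28310/4841 = 5.1822706.
Var(Ŷ) = 42527² · 5.1822706 = 9.3723734 × 10^9.
SE(Ŷ) = √(9.3723734 × 10^9) = 96811.

96811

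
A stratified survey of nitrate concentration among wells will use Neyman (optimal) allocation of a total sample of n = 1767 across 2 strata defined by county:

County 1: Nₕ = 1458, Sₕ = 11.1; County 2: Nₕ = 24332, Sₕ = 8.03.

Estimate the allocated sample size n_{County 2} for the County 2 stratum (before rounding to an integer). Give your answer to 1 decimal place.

1631.8

Neyman allocation: nₕ = n·NₕSₕ / Σⱼ NⱼSⱼ.
Σ NⱼSⱼ = 1458·11.1 + 24332·8.03 = 211569.76.
n_{County 2} = 1767·24332·8.03 / 211569.76 = 1631.8.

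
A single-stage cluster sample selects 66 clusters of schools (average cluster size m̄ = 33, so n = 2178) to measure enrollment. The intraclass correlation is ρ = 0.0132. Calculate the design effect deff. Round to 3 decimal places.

deff = 1 + (33 − 1)·0.0132 = 1 + 0.4224 = 1.4224.

1.422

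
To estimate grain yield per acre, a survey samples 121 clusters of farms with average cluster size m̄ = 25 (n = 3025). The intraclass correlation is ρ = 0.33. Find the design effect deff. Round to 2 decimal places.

8.92

deff = 1 + (25 − 1)·0.33 = 1 + 7.92 = 8.92.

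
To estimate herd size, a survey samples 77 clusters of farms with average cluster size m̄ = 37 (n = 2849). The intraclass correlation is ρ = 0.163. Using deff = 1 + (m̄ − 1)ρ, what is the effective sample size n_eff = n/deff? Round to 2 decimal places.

414.82

deff = 1 + (37 − 1)·0.163 = 1 + 5.868 = 6.868.
n_eff = 2849 / 6.868 = 414.82.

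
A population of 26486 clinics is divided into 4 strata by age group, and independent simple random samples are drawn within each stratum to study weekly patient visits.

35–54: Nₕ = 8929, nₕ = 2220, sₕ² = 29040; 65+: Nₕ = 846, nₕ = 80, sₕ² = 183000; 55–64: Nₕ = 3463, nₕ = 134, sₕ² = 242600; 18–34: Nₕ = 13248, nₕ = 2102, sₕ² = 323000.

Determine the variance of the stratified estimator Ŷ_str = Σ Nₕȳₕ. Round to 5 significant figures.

Var(Ŷ_str) = Σₕ Nₕ²(1 − fₕ)sₕ²/nₕ.
35–54: 8929²·(1 − 2220/8929)·29040/2220 = 7.8361773 × 10^8.
65+: 846²·(1 − 80/846)·183000/80 = 1.4823824 × 10^9.
55–64: 3463²·(1 − 134/3463)·242600/134 = 2.0871434 × 10^10.
18–34: 13248²·(1 − 2102/13248)·323000/2102 = 2.2690244 × 10^10.
Sum = 4.5827678 × 10^10.

4.5828 × 10^10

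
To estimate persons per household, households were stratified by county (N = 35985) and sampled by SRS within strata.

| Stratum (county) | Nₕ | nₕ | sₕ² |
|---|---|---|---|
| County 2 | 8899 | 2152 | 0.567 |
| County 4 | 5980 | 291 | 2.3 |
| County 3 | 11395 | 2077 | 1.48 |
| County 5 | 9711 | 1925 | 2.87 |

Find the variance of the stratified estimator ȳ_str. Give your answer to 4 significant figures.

Var(ȳ_str) = Σₕ Wₕ²(1 − fₕ)sₕ²/nₕ with Wₕ = Nₕ/N, N = 35985.
County 2: Wₕ = 0.24729749; term = 0.24729749²·(1 − 0.24182492)·0.567/2152 = 1.2216581 × 10^-5.
County 4: Wₕ = 0.16618035; term = 0.16618035²·(1 − 0.04866221)·2.3/291 = 2.0764857 × 10^-4.
County 3: Wₕ = 0.31665972; term = 0.31665972²·(1 − 0.18227293)·1.48/2077 = 5.8427761 × 10^-5.
County 5: Wₕ = 0.26986244; term = 0.26986244²·(1 − 0.19822881)·2.87/1925 = 8.7053553 × 10^-5.
Sum = 3.6534647 × 10^-4.

3.653 × 10^-4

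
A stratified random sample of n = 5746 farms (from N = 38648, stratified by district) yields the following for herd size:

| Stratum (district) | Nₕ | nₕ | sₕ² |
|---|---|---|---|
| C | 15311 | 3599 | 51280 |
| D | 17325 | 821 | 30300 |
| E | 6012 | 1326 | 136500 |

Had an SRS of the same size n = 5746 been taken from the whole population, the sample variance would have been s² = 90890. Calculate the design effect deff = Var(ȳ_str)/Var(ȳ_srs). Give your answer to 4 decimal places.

0.7959

Var(ȳ_str) = Σ Wₕ²(1−fₕ)sₕ²/nₕ with Wₕ = Nₕ/38648:
  C: (15311/38648)²·(1−3599/15311)·51280/3599 = 1.7105932
  D: (17325/38648)²·(1−821/17325)·30300/821 = 7.0649303
  E: (6012/38648)²·(1−1326/6012)·136500/1326 = 1.9415847
  → Var(ȳ_str) = 10.717108.
Var(ȳ_srs) = (1 − 5746/38648)·90890/5746 = 13.466222.
deff = 10.717108 / 13.466222 = 0.7959.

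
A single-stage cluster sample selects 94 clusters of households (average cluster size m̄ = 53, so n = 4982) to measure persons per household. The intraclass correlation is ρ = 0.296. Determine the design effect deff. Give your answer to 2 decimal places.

16.39

deff = 1 + (53 − 1)·0.296 = 1 + 15.392 = 16.392.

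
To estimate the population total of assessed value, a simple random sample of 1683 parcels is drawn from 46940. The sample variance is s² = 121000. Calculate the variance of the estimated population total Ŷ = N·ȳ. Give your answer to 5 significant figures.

1.5273 × 10^11

Var(Ŷ) = N²·Var(ȳ) = N²·(1 − n/N)·s²/n.
f = 1683/46940 = 0.03585428; Var(ȳ) = 0.96414572·121000/1683 = 69.317666.
Var(Ŷ) = 46940² · 69.317666 = 1.5273202 × 10^11.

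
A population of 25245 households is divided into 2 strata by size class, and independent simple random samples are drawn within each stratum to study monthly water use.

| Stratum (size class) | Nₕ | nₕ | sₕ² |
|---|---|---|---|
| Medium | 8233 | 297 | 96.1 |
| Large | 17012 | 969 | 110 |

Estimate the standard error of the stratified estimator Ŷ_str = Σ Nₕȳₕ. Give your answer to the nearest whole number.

7220

Var(Ŷ_str) = Σₕ Nₕ²(1 − fₕ)sₕ²/nₕ.
Medium: 8233²·(1 − 297/8233)·96.1/297 = 2.1141058 × 10^7.
Large: 17012²·(1 − 969/17012)·110/969 = 3.098203 × 10^7.
Sum = 5.2123088 × 10^7.
SE = √(5.2123088 × 10^7) = 7220.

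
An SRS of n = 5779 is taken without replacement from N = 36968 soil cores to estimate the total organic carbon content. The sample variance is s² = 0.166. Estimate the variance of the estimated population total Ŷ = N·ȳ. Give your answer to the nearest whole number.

33119

Var(Ŷ) = N²·Var(ȳ) = N²·(1 − n/N)·s²/n.
f = 5779/36968 = 0.15632439; Var(ȳ) = 0.84367561·0.166/5779 = 2.4234323 × 10^-5.
Var(Ŷ) = 36968² · (2.4234323 × 10^-5) = 33119.426.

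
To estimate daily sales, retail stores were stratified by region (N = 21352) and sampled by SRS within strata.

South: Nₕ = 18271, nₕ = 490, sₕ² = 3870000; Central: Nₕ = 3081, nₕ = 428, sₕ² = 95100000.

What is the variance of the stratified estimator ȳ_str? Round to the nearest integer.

9612

Var(ȳ_str) = Σₕ Wₕ²(1 − fₕ)sₕ²/nₕ with Wₕ = Nₕ/N, N = 21352.
South: Wₕ = 0.85570438; term = 0.85570438²·(1 − 0.02681846)·3870000/490 = 5628.0282.
Central: Wₕ = 0.14429562; term = 0.14429562²·(1 − 0.13891594)·95100000/428 = 3983.7179.
Sum = 9611.7461.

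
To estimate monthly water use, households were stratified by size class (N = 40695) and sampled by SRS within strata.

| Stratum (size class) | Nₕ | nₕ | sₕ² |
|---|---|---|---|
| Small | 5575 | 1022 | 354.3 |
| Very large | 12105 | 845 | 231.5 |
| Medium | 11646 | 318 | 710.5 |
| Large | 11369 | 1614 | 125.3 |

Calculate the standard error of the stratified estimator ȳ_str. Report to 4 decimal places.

0.4594

Var(ȳ_str) = Σₕ Wₕ²(1 − fₕ)sₕ²/nₕ with Wₕ = Nₕ/N, N = 40695.
Small: Wₕ = 0.13699472; term = 0.13699472²·(1 − 0.18331839)·354.3/1022 = 0.0053134999.
Very large: Wₕ = 0.29745669; term = 0.29745669²·(1 − 0.06980587)·231.5/845 = 0.022548381.
Medium: Wₕ = 0.28617766; term = 0.28617766²·(1 − 0.02730551)·710.5/318 = 0.17798561.
Large: Wₕ = 0.27937093; term = 0.27937093²·(1 − 0.14196499)·125.3/1614 = 0.005198942.
Sum = 0.21104643.
SE = √(0.21104643) = 0.4594.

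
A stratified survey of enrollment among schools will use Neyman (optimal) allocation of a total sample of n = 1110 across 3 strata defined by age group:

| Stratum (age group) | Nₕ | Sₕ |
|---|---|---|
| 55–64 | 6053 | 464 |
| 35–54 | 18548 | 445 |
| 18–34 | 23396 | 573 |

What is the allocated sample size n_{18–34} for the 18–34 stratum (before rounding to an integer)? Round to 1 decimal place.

608.2

Neyman allocation: nₕ = n·NₕSₕ / Σⱼ NⱼSⱼ.
Σ NⱼSⱼ = 6053·464 + 18548·445 + 23396·573 = 2.446836 × 10^7.
n_{18–34} = 1110·23396·573 / (2.446836 × 10^7) = 608.2.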